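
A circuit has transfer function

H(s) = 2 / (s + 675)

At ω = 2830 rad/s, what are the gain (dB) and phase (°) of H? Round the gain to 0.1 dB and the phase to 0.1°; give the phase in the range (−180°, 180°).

At s = jω = j2830:
pole (s+675): 675 + j2830 → |·| = √(675²+2830²) = √8464525 ≈ 2909.4, ∠ = arctan(2830/675) ≈ 76.58°
|H| = 2 / 2909.4 ≈ 0.00068743
Gain = 20 log₁₀(0.00068743) ≈ -63.26 dB
∠H = 0.00° − 76.58° = -76.58°

-63.3 dB, -76.6°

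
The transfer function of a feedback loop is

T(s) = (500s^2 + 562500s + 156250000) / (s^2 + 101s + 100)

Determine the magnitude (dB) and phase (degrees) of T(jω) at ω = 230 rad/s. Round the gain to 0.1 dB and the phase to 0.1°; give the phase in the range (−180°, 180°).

70.0 dB, -111.3°

Substitute s = j230:
Numerator: 500(j230)^2 + 562500(j230) + 156250000 = 129800000 + j129375000
Denominator: (j230)^2 + 101(j230) + 100 = -52800 + j23230
|N| = √(129800000² + 129375000²) ≈ 1.8326e+08, ∠N ≈ 44.91°
|D| = √(52800² + 23230²) ≈ 57684, ∠D ≈ 156.25°
|T| = 1.8326e+08 / 57684 ≈ 3177
Gain = 20 log₁₀(3177) ≈ 70.04 dB
∠T = 44.91° − 156.25° = -111.34°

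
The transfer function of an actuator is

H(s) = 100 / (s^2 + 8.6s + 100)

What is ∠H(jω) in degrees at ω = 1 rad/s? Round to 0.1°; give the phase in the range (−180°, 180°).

-5.0°

At s = jω = j1:
quadratic: (j1)² + 8.6·j1 + 100 = 99 + j8.6 → |·| ≈ 99.373, ∠ ≈ 4.96°
∠H = 0.00° − 4.96° = -4.96°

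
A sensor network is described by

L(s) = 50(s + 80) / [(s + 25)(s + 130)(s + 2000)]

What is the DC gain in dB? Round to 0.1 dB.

-64.2 dB

L(0) = 50·80 / (25·130·2000) ≈ 0.00061538
20 log₁₀(0.00061538) ≈ -64.22 dB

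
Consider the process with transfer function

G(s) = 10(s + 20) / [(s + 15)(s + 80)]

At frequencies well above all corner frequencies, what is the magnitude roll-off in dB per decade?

-20 dB/decade

Each pole contributes −20 dB/decade at high frequency; each zero contributes +20 dB/decade.
Net: 1 zero(s) − 2 pole(s) → -20 dB/decade.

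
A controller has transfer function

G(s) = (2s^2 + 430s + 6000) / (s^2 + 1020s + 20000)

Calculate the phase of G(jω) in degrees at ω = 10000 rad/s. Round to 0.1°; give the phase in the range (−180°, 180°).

Substitute s = j10000:
Numerator: 2(j10000)^2 + 430(j10000) + 6000 = -199994000 + j4300000
Denominator: (j10000)^2 + 1020(j10000) + 20000 = -99980000 + j10200000
|N| = √(199994000² + 4300000²) ≈ 2.0004e+08, ∠N ≈ 178.77°
|D| = √(99980000² + 10200000²) ≈ 1.005e+08, ∠D ≈ 174.17°
∠G = 178.77° − 174.17° = 4.60°

4.6°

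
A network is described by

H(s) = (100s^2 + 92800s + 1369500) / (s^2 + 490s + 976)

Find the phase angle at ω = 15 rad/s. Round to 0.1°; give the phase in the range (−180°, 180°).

-38.2°

Substitute s = j15:
Numerator: 100(j15)^2 + 92800(j15) + 1369500 = 1347000 + j1392000
Denominator: (j15)^2 + 490(j15) + 976 = 751 + j7350
|N| = √(1347000² + 1392000²) ≈ 1.937e+06, ∠N ≈ 45.94°
|D| = √(751² + 7350²) ≈ 7388.3, ∠D ≈ 84.17°
∠H = 45.94° − 84.17° = -38.23°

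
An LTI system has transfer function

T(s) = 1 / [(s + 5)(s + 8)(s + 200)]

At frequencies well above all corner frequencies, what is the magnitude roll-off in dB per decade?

Each pole contributes −20 dB/decade at high frequency; each zero contributes +20 dB/decade.
Net: 0 zero(s) − 3 pole(s) → -60 dB/decade.

-60 dB/decade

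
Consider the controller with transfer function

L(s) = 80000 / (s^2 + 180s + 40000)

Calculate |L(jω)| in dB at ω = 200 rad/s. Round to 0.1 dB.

6.9 dB

At s = jω = j200:
quadratic: (j200)² + 180·j200 + 40000 = 0 + j36000 → |·| ≈ 36000, ∠ ≈ 90.00°
|L| = 80000 / 36000 ≈ 2.2222
Gain = 20 log₁₀(2.2222) ≈ 6.94 dB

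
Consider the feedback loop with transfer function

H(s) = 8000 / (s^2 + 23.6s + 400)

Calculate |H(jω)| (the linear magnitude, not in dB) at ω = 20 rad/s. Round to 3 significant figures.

16.9

At s = jω = j20:
quadratic: (j20)² + 23.6·j20 + 400 = 0 + j472 → |·| ≈ 472, ∠ ≈ 90.00°
|H| = 8000 / 472 ≈ 16.949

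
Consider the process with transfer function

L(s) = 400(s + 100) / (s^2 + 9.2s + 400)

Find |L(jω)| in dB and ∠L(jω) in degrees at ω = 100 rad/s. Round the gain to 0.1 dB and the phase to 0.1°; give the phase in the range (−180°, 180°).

15.4 dB, -129.5°

At s = jω = j100:
zero (s+100): 100 + j100 → |·| = √(100²+100²) = √20000 ≈ 141.42, ∠ = arctan(100/100) ≈ 45.00°
quadratic: (j100)² + 9.2·j100 + 400 = -9600 + j920 → |·| ≈ 9644, ∠ ≈ 174.53°
|L| = 400 · 141.42 / 9644 ≈ 5.8656
Gain = 20 log₁₀(5.8656) ≈ 15.37 dB
∠L = 45.00° − 174.53° = -129.53°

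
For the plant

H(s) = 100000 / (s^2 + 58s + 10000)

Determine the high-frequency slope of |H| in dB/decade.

Each pole contributes −20 dB/decade at high frequency; each zero contributes +20 dB/decade.
Net: 0 zero(s) − 2 pole(s) → -40 dB/decade.

-40 dB/decade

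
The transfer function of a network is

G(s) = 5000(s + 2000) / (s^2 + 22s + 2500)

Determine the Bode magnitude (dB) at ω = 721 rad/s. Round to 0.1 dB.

At s = jω = j721:
zero (s+2000): 2000 + j721 → |·| = √(2000²+721²) = √4519841 ≈ 2126, ∠ = arctan(721/2000) ≈ 19.82°
quadratic: (j721)² + 22·j721 + 2500 = -517341 + j15862 → |·| ≈ 5.1758e+05, ∠ ≈ 178.24°
|G| = 5000 · 2126 / 5.1758e+05 ≈ 20.538
Gain = 20 log₁₀(20.538) ≈ 26.25 dB

26.3 dB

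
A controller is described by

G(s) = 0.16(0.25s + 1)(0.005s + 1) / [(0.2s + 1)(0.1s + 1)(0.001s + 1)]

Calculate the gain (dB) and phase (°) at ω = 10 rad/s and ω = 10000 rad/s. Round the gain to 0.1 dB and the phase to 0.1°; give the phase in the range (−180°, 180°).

ω = 10: -17.3 dB, -37.9°; ω = 10000: -60.0 dB, -85.4°

At ω = 10 rad/s:
zero (1 + j10·0.25) = 1 + j2.5 → |·| ≈ 2.6926, ∠ ≈ 68.20°
zero (1 + j10·0.005) = 1 + j0.05 → |·| ≈ 1.0012, ∠ ≈ 2.86°
pole (1 + j10·0.2) = 1 + j2 → |·| ≈ 2.2361, ∠ ≈ 63.43°
pole (1 + j10·0.1) = 1 + j1 → |·| ≈ 1.4142, ∠ ≈ 45.00°
pole (1 + j10·0.001) = 1 + j0.01 → |·| ≈ 1, ∠ ≈ 0.57°
|G| = 0.16 · 2.6926 · 1.0012 / (2.2361 · 1.4142 · 1) ≈ 0.1364
Gain = 20 log₁₀(0.1364) ≈ -17.30 dB
∠G = (68.20° + 2.86°) − (63.43° + 45.00° + 0.57°) = -37.94°

At ω = 10000 rad/s:
zero (1 + j10000·0.25) = 1 + j2500 → |·| ≈ 2500, ∠ ≈ 89.98°
zero (1 + j10000·0.005) = 1 + j50 → |·| ≈ 50.01, ∠ ≈ 88.85°
pole (1 + j10000·0.2) = 1 + j2000 → |·| ≈ 2000, ∠ ≈ 89.97°
pole (1 + j10000·0.1) = 1 + j1000 → |·| ≈ 1000, ∠ ≈ 89.94°
pole (1 + j10000·0.001) = 1 + j10 → |·| ≈ 10.05, ∠ ≈ 84.29°
|G| = 0.16 · 2500 · 50.01 / (2000 · 1000 · 10.05) ≈ 0.00099522
Gain = 20 log₁₀(0.00099522) ≈ -60.04 dB
∠G = (89.98° + 88.85°) − (89.97° + 89.94° + 84.29°) = -85.37°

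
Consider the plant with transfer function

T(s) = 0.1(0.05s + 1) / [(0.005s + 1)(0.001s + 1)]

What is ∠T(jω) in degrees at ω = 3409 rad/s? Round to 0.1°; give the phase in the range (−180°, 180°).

At ω = 3409 rad/s:
zero (1 + j3409·0.05) = 1 + j170.45 → |·| ≈ 170.45, ∠ ≈ 89.66°
pole (1 + j3409·0.005) = 1 + j17.045 → |·| ≈ 17.074, ∠ ≈ 86.64°
pole (1 + j3409·0.001) = 1 + j3.409 → |·| ≈ 3.5526, ∠ ≈ 73.65°
∠T = (89.66°) − (86.64° + 73.65°) = -70.63°

-70.6°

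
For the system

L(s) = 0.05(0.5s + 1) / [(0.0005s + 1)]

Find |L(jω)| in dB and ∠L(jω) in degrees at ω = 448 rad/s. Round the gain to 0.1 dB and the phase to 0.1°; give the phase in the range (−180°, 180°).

At ω = 448 rad/s:
zero (1 + j448·0.5) = 1 + j224 → |·| ≈ 224, ∠ ≈ 89.74°
pole (1 + j448·0.0005) = 1 + j0.224 → |·| ≈ 1.0248, ∠ ≈ 12.63°
|L| = 0.05 · 224 / (1.0248) ≈ 10.929
Gain = 20 log₁₀(10.929) ≈ 20.77 dB
∠L = (89.74°) − (12.63°) = 77.11°

20.8 dB, 77.1°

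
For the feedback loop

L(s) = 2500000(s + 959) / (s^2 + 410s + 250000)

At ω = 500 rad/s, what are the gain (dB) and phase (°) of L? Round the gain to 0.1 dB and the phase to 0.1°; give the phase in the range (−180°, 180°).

At s = jω = j500:
zero (s+959): 959 + j500 → |·| = √(959²+500²) = √1169681 ≈ 1081.5, ∠ = arctan(500/959) ≈ 27.54°
quadratic: (j500)² + 410·j500 + 250000 = 0 + j205000 → |·| ≈ 2.05e+05, ∠ ≈ 90.00°
|L| = 2500000 · 1081.5 / 2.05e+05 ≈ 13189
Gain = 20 log₁₀(13189) ≈ 82.40 dB
∠L = 27.54° − 90.00° = -62.46°

82.4 dB, -62.5°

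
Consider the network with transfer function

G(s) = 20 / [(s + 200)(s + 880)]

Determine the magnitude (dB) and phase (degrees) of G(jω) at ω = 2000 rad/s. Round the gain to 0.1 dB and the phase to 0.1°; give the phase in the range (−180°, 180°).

-106.8 dB, -150.5°

At s = jω = j2000:
pole (s+200): 200 + j2000 → |·| = √(200²+2000²) = √4040000 ≈ 2010, ∠ = arctan(2000/200) ≈ 84.29°
pole (s+880): 880 + j2000 → |·| = √(880²+2000²) = √4774400 ≈ 2185, ∠ = arctan(2000/880) ≈ 66.25°
|G| = 20 / 4.3918e+06 ≈ 4.5539e-06
Gain = 20 log₁₀(4.5539e-06) ≈ -106.83 dB
∠G = 0.00° − 150.54° = -150.54°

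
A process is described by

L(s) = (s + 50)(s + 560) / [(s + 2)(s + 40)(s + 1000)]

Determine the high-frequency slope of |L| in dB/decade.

-20 dB/decade

Each pole contributes −20 dB/decade at high frequency; each zero contributes +20 dB/decade.
Net: 2 zero(s) − 3 pole(s) → -20 dB/decade.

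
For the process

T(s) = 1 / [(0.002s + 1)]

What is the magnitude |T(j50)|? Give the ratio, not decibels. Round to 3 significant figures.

0.995

At ω = 50 rad/s:
pole (1 + j50·0.002) = 1 + j0.1 → |·| ≈ 1.005, ∠ ≈ 5.71°
|T| = 1 · 1 / (1.005) ≈ 0.99502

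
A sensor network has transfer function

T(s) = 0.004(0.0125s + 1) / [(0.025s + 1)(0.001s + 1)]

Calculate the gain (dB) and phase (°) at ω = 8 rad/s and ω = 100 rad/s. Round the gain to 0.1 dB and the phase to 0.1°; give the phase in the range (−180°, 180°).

At ω = 8 rad/s:
zero (1 + j8·0.0125) = 1 + j0.1 → |·| ≈ 1.005, ∠ ≈ 5.71°
pole (1 + j8·0.025) = 1 + j0.2 → |·| ≈ 1.0198, ∠ ≈ 11.31°
pole (1 + j8·0.001) = 1 + j0.008 → |·| ≈ 1, ∠ ≈ 0.46°
|T| = 0.004 · 1.005 / (1.0198 · 1) ≈ 0.0039419
Gain = 20 log₁₀(0.0039419) ≈ -48.09 dB
∠T = (5.71°) − (11.31° + 0.46°) = -6.06°

At ω = 100 rad/s:
zero (1 + j100·0.0125) = 1 + j1.25 → |·| ≈ 1.6008, ∠ ≈ 51.34°
pole (1 + j100·0.025) = 1 + j2.5 → |·| ≈ 2.6926, ∠ ≈ 68.20°
pole (1 + j100·0.001) = 1 + j0.1 → |·| ≈ 1.005, ∠ ≈ 5.71°
|T| = 0.004 · 1.6008 / (2.6926 · 1.005) ≈ 0.0023662
Gain = 20 log₁₀(0.0023662) ≈ -52.52 dB
∠T = (51.34°) − (68.20° + 5.71°) = -22.57°

ω = 8: -48.1 dB, -6.1°; ω = 100: -52.5 dB, -22.6°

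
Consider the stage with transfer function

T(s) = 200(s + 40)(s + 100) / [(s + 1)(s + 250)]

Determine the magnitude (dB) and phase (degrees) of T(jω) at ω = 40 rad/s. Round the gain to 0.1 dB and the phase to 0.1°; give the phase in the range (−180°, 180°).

41.6 dB, -30.9°

At s = jω = j40:
zero (s+40): 40 + j40 → |·| = √(40²+40²) = √3200 ≈ 56.569, ∠ = arctan(40/40) ≈ 45.00°
zero (s+100): 100 + j40 → |·| = √(100²+40²) = √11600 ≈ 107.7, ∠ = arctan(40/100) ≈ 21.80°
pole (s+1): 1 + j40 → |·| = √(1²+40²) = √1601 ≈ 40.012, ∠ = arctan(40/1) ≈ 88.57°
pole (s+250): 250 + j40 → |·| = √(250²+40²) = √64100 ≈ 253.18, ∠ = arctan(40/250) ≈ 9.09°
|T| = 200 · 6092.5 / 10130 ≈ 120.29
Gain = 20 log₁₀(120.29) ≈ 41.60 dB
∠T = 66.80° − 97.66° = -30.86°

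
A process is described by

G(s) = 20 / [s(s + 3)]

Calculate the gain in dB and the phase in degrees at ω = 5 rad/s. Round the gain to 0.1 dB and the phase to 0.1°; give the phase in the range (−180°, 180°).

-3.3 dB, -149.0°

At s = jω = j5:
pole (s+3): 3 + j5 → |·| = √(3²+5²) = √34 ≈ 5.831, ∠ = arctan(5/3) ≈ 59.04°
pole at origin: |s| = 5, ∠ = 90.00° (in denominator)
|G| = 20 / 29.155 ≈ 0.68599
Gain = 20 log₁₀(0.68599) ≈ -3.27 dB
∠G = 0.00° − 149.04° = -149.04°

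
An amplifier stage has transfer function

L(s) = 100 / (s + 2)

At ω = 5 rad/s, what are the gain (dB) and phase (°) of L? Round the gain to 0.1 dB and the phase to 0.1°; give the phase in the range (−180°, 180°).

Substitute s = j5:
Numerator: 100 = 100 + j0
Denominator: (j5) + 2 = 2 + j5
|N| = √(100² + 0²) ≈ 100, ∠N ≈ 0.00°
|D| = √(2² + 5²) ≈ 5.3852, ∠D ≈ 68.20°
|L| = 100 / 5.3852 ≈ 18.569
Gain = 20 log₁₀(18.569) ≈ 25.38 dB
∠L = 0.00° − 68.20° = -68.20°

25.4 dB, -68.2°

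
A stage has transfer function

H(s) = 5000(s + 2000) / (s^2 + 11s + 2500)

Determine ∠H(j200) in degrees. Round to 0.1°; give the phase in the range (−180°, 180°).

At s = jω = j200:
zero (s+2000): 2000 + j200 → |·| = √(2000²+200²) = √4040000 ≈ 2010, ∠ = arctan(200/2000) ≈ 5.71°
quadratic: (j200)² + 11·j200 + 2500 = -37500 + j2200 → |·| ≈ 37564, ∠ ≈ 176.64°
∠H = 5.71° − 176.64° = -170.93°

-170.9°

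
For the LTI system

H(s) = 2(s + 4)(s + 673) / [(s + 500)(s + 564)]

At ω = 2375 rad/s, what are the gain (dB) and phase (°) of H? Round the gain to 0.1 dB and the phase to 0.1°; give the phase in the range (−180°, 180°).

At s = jω = j2375:
zero (s+4): 4 + j2375 → |·| = √(4²+2375²) = √5640641 ≈ 2375, ∠ = arctan(2375/4) ≈ 89.90°
zero (s+673): 673 + j2375 → |·| = √(673²+2375²) = √6093554 ≈ 2468.5, ∠ = arctan(2375/673) ≈ 74.18°
pole (s+500): 500 + j2375 → |·| = √(500²+2375²) = √5890625 ≈ 2427.1, ∠ = arctan(2375/500) ≈ 78.11°
pole (s+564): 564 + j2375 → |·| = √(564²+2375²) = √5958721 ≈ 2441, ∠ = arctan(2375/564) ≈ 76.64°
|H| = 2 · 5.8627e+06 / 5.9246e+06 ≈ 1.9791
Gain = 20 log₁₀(1.9791) ≈ 5.93 dB
∠H = 164.08° − 154.75° = 9.33°

5.9 dB, 9.3°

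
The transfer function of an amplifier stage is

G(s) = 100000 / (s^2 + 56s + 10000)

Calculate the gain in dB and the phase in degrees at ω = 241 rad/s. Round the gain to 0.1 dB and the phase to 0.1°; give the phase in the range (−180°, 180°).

At s = jω = j241:
quadratic: (j241)² + 56·j241 + 10000 = -48081 + j13496 → |·| ≈ 49939, ∠ ≈ 164.32°
|G| = 100000 / 49939 ≈ 2.0024
Gain = 20 log₁₀(2.0024) ≈ 6.03 dB
∠G = 0.00° − 164.32° = -164.32°

6.0 dB, -164.3°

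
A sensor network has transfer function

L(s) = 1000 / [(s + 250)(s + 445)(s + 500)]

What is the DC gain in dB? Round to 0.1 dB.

L(0) = 1000 / (250·445·500) ≈ 1.7978e-05
20 log₁₀(1.7978e-05) ≈ -94.91 dB

-94.9 dB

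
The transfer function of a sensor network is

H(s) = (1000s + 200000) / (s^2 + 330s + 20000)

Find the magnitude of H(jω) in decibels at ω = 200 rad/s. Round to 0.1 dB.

12.3 dB

Substitute s = j200:
Numerator: 1000(j200) + 200000 = 200000 + j200000
Denominator: (j200)^2 + 330(j200) + 20000 = -20000 + j66000
|N| = √(200000² + 200000²) ≈ 2.8284e+05, ∠N ≈ 45.00°
|D| = √(20000² + 66000²) ≈ 68964, ∠D ≈ 106.86°
|H| = 2.8284e+05 / 68964 ≈ 4.1013
Gain = 20 log₁₀(4.1013) ≈ 12.26 dB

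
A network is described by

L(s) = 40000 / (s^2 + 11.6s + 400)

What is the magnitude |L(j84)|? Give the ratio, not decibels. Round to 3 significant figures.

At s = jω = j84:
quadratic: (j84)² + 11.6·j84 + 400 = -6656 + j974.4 → |·| ≈ 6726.9, ∠ ≈ 171.67°
|L| = 40000 / 6726.9 ≈ 5.9463

5.95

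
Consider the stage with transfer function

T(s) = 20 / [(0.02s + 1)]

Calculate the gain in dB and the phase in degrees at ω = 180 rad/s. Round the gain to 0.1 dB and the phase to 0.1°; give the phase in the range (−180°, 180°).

At ω = 180 rad/s:
pole (1 + j180·0.02) = 1 + j3.6 → |·| ≈ 3.7363, ∠ ≈ 74.48°
|T| = 20 · 1 / (3.7363) ≈ 5.3529
Gain = 20 log₁₀(5.3529) ≈ 14.57 dB
∠T = (0°) − (74.48°) = -74.48°

14.6 dB, -74.5°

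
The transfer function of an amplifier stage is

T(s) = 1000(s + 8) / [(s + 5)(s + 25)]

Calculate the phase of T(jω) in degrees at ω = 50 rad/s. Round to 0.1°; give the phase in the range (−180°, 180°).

-66.8°

At s = jω = j50:
zero (s+8): 8 + j50 → |·| = √(8²+50²) = √2564 ≈ 50.636, ∠ = arctan(50/8) ≈ 80.91°
pole (s+5): 5 + j50 → |·| = √(5²+50²) = √2525 ≈ 50.249, ∠ = arctan(50/5) ≈ 84.29°
pole (s+25): 25 + j50 → |·| = √(25²+50²) = √3125 ≈ 55.902, ∠ = arctan(50/25) ≈ 63.43°
∠T = 80.91° − 147.72° = -66.81°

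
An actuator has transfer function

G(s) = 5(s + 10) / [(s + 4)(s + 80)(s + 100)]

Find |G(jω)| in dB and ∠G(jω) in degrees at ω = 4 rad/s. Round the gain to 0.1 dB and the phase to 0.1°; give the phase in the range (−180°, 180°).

-58.5 dB, -28.4°

At s = jω = j4:
zero (s+10): 10 + j4 → |·| = √(10²+4²) = √116 ≈ 10.77, ∠ = arctan(4/10) ≈ 21.80°
pole (s+4): 4 + j4 → |·| = √(4²+4²) = √32 ≈ 5.6569, ∠ = arctan(4/4) ≈ 45.00°
pole (s+80): 80 + j4 → |·| = √(80²+4²) = √6416 ≈ 80.1, ∠ = arctan(4/80) ≈ 2.86°
pole (s+100): 100 + j4 → |·| = √(100²+4²) = √10016 ≈ 100.08, ∠ = arctan(4/100) ≈ 2.29°
|G| = 5 · 10.77 / 45348 ≈ 0.0011875
Gain = 20 log₁₀(0.0011875) ≈ -58.51 dB
∠G = 21.80° − 50.15° = -28.35°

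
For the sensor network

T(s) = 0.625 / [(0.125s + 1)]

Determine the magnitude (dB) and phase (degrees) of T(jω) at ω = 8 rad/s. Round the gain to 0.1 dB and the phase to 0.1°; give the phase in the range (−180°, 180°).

-7.1 dB, -45.0°

At ω = 8 rad/s:
pole (1 + j8·0.125) = 1 + j1 → |·| ≈ 1.4142, ∠ ≈ 45.00°
|T| = 0.625 · 1 / (1.4142) ≈ 0.44195
Gain = 20 log₁₀(0.44195) ≈ -7.09 dB
∠T = (0°) − (45.00°) = -45.00°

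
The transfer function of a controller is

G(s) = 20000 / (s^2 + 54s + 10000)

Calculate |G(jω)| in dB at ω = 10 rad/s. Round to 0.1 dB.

6.1 dB

At s = jω = j10:
quadratic: (j10)² + 54·j10 + 10000 = 9900 + j540 → |·| ≈ 9914.7, ∠ ≈ 3.12°
|G| = 20000 / 9914.7 ≈ 2.0172
Gain = 20 log₁₀(2.0172) ≈ 6.09 dB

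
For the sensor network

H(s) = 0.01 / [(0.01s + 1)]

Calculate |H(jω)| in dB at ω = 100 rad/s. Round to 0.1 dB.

At ω = 100 rad/s:
pole (1 + j100·0.01) = 1 + j1 → |·| ≈ 1.4142, ∠ ≈ 45.00°
|H| = 0.01 · 1 / (1.4142) ≈ 0.0070711
Gain = 20 log₁₀(0.0070711) ≈ -43.01 dB

-43.0 dB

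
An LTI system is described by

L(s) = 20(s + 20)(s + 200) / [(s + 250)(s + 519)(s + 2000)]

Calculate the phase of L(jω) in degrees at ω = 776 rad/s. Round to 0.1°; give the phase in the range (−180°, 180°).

At s = jω = j776:
zero (s+20): 20 + j776 → |·| = √(20²+776²) = √602576 ≈ 776.26, ∠ = arctan(776/20) ≈ 88.52°
zero (s+200): 200 + j776 → |·| = √(200²+776²) = √642176 ≈ 801.36, ∠ = arctan(776/200) ≈ 75.55°
pole (s+250): 250 + j776 → |·| = √(250²+776²) = √664676 ≈ 815.28, ∠ = arctan(776/250) ≈ 72.14°
pole (s+519): 519 + j776 → |·| = √(519²+776²) = √871537 ≈ 933.56, ∠ = arctan(776/519) ≈ 56.22°
pole (s+2000): 2000 + j776 → |·| = √(2000²+776²) = √4602176 ≈ 2145.3, ∠ = arctan(776/2000) ≈ 21.21°
∠L = 164.07° − 149.57° = 14.50°

14.5°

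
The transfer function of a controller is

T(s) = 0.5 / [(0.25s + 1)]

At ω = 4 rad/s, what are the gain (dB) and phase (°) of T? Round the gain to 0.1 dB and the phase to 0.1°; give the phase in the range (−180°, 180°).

-9.0 dB, -45.0°

At ω = 4 rad/s:
pole (1 + j4·0.25) = 1 + j1 → |·| ≈ 1.4142, ∠ ≈ 45.00°
|T| = 0.5 · 1 / (1.4142) ≈ 0.35356
Gain = 20 log₁₀(0.35356) ≈ -9.03 dB
∠T = (0°) − (45.00°) = -45.00°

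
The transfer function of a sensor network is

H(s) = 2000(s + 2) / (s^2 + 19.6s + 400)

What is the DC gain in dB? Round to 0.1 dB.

H(0) = 2000·2 / 400 = 10
20 log₁₀(10) ≈ 20.00 dB

20.0 dB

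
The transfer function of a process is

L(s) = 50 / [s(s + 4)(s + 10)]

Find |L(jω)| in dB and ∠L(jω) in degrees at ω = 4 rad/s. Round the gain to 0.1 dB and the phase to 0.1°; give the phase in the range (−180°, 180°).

-13.8 dB, -156.8°

At s = jω = j4:
pole (s+4): 4 + j4 → |·| = √(4²+4²) = √32 ≈ 5.6569, ∠ = arctan(4/4) ≈ 45.00°
pole (s+10): 10 + j4 → |·| = √(10²+4²) = √116 ≈ 10.77, ∠ = arctan(4/10) ≈ 21.80°
pole at origin: |s| = 4, ∠ = 90.00° (in denominator)
|L| = 50 / 243.7 ≈ 0.20517
Gain = 20 log₁₀(0.20517) ≈ -13.76 dB
∠L = 0.00° − 156.80° = -156.80°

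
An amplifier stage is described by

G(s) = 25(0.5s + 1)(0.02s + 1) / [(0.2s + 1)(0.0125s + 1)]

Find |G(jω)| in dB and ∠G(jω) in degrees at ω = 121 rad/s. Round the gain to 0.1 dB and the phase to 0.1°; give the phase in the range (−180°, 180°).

39.1 dB, 12.4°

At ω = 121 rad/s:
zero (1 + j121·0.5) = 1 + j60.5 → |·| ≈ 60.508, ∠ ≈ 89.05°
zero (1 + j121·0.02) = 1 + j2.42 → |·| ≈ 2.6185, ∠ ≈ 67.55°
pole (1 + j121·0.2) = 1 + j24.2 → |·| ≈ 24.221, ∠ ≈ 87.63°
pole (1 + j121·0.0125) = 1 + j1.5125 → |·| ≈ 1.8132, ∠ ≈ 56.53°
|G| = 25 · 60.508 · 2.6185 / (24.221 · 1.8132) ≈ 90.192
Gain = 20 log₁₀(90.192) ≈ 39.10 dB
∠G = (89.05° + 67.55°) − (87.63° + 56.53°) = 12.44°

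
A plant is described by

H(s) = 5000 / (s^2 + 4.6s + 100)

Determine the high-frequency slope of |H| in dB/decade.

-40 dB/decade

Each pole contributes −20 dB/decade at high frequency; each zero contributes +20 dB/decade.
Net: 0 zero(s) − 2 pole(s) → -40 dB/decade.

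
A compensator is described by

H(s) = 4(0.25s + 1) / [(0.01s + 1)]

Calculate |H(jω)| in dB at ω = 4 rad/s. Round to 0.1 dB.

At ω = 4 rad/s:
zero (1 + j4·0.25) = 1 + j1 → |·| ≈ 1.4142, ∠ ≈ 45.00°
pole (1 + j4·0.01) = 1 + j0.04 → |·| ≈ 1.0008, ∠ ≈ 2.29°
|H| = 4 · 1.4142 / (1.0008) ≈ 5.6523
Gain = 20 log₁₀(5.6523) ≈ 15.04 dB

15.0 dB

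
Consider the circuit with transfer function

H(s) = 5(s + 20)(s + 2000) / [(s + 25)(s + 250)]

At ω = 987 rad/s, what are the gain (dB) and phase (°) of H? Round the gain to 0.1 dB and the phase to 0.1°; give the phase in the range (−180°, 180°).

20.8 dB, -49.2°

At s = jω = j987:
zero (s+20): 20 + j987 → |·| = √(20²+987²) = √974569 ≈ 987.2, ∠ = arctan(987/20) ≈ 88.84°
zero (s+2000): 2000 + j987 → |·| = √(2000²+987²) = √4974169 ≈ 2230.3, ∠ = arctan(987/2000) ≈ 26.27°
pole (s+25): 25 + j987 → |·| = √(25²+987²) = √974794 ≈ 987.32, ∠ = arctan(987/25) ≈ 88.55°
pole (s+250): 250 + j987 → |·| = √(250²+987²) = √1036669 ≈ 1018.2, ∠ = arctan(987/250) ≈ 75.79°
|H| = 5 · 2.2018e+06 / 1.0053e+06 ≈ 10.951
Gain = 20 log₁₀(10.951) ≈ 20.79 dB
∠H = 115.11° − 164.34° = -49.23°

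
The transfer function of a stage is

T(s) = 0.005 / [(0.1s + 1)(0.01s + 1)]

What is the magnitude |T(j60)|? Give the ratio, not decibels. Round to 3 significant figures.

0.000705

At ω = 60 rad/s:
pole (1 + j60·0.1) = 1 + j6 → |·| ≈ 6.0828, ∠ ≈ 80.54°
pole (1 + j60·0.01) = 1 + j0.6 → |·| ≈ 1.1662, ∠ ≈ 30.96°
|T| = 0.005 · 1 / (6.0828 · 1.1662) ≈ 0.00070484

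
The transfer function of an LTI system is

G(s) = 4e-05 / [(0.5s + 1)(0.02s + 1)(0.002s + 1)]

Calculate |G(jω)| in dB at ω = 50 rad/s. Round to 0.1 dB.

-119.0 dB

At ω = 50 rad/s:
pole (1 + j50·0.5) = 1 + j25 → |·| ≈ 25.02, ∠ ≈ 87.71°
pole (1 + j50·0.02) = 1 + j1 → |·| ≈ 1.4142, ∠ ≈ 45.00°
pole (1 + j50·0.002) = 1 + j0.1 → |·| ≈ 1.005, ∠ ≈ 5.71°
|G| = 4e-05 · 1 / (25.02 · 1.4142 · 1.005) ≈ 1.1249e-06
Gain = 20 log₁₀(1.1249e-06) ≈ -118.98 dB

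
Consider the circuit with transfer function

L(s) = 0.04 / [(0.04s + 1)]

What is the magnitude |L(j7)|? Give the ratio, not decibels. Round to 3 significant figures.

At ω = 7 rad/s:
pole (1 + j7·0.04) = 1 + j0.28 → |·| ≈ 1.0385, ∠ ≈ 15.64°
|L| = 0.04 · 1 / (1.0385) ≈ 0.038517

0.0385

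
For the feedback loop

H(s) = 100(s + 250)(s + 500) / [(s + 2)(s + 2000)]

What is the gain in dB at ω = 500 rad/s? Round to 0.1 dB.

31.7 dB

At s = jω = j500:
zero (s+250): 250 + j500 → |·| = √(250²+500²) = √312500 ≈ 559.02, ∠ = arctan(500/250) ≈ 63.43°
zero (s+500): 500 + j500 → |·| = √(500²+500²) = √500000 ≈ 707.11, ∠ = arctan(500/500) ≈ 45.00°
pole (s+2): 2 + j500 → |·| = √(2²+500²) = √250004 ≈ 500, ∠ = arctan(500/2) ≈ 89.77°
pole (s+2000): 2000 + j500 → |·| = √(2000²+500²) = √4250000 ≈ 2061.6, ∠ = arctan(500/2000) ≈ 14.04°
|H| = 100 · 3.9529e+05 / 1.0308e+06 ≈ 38.348
Gain = 20 log₁₀(38.348) ≈ 31.67 dB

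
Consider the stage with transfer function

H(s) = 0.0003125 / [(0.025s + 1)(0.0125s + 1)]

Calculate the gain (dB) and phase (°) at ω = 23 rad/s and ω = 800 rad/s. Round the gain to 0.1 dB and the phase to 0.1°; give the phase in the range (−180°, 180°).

ω = 23: -71.7 dB, -45.9°; ω = 800: -116.2 dB, -171.4°

At ω = 23 rad/s:
pole (1 + j23·0.025) = 1 + j0.575 → |·| ≈ 1.1535, ∠ ≈ 29.90°
pole (1 + j23·0.0125) = 1 + j0.2875 → |·| ≈ 1.0405, ∠ ≈ 16.04°
|H| = 0.0003125 · 1 / (1.1535 · 1.0405) ≈ 0.00026037
Gain = 20 log₁₀(0.00026037) ≈ -71.69 dB
∠H = (0°) − (29.90° + 16.04°) = -45.94°

At ω = 800 rad/s:
pole (1 + j800·0.025) = 1 + j20 → |·| ≈ 20.025, ∠ ≈ 87.14°
pole (1 + j800·0.0125) = 1 + j10 → |·| ≈ 10.05, ∠ ≈ 84.29°
|H| = 0.0003125 · 1 / (20.025 · 10.05) ≈ 1.5528e-06
Gain = 20 log₁₀(1.5528e-06) ≈ -116.18 dB
∠H = (0°) − (87.14° + 84.29°) = -171.43°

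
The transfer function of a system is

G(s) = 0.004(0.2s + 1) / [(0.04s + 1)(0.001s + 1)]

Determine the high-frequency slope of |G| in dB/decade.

Each pole contributes −20 dB/decade at high frequency; each zero contributes +20 dB/decade.
Net: 1 zero(s) − 2 pole(s) → -20 dB/decade.

-20 dB/decade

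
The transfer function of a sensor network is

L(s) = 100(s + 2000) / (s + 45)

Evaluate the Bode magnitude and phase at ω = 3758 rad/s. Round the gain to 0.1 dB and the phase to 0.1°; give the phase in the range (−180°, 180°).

41.1 dB, -27.3°

At s = jω = j3758:
zero (s+2000): 2000 + j3758 → |·| = √(2000²+3758²) = √18122564 ≈ 4257.1, ∠ = arctan(3758/2000) ≈ 61.98°
pole (s+45): 45 + j3758 → |·| = √(45²+3758²) = √14124589 ≈ 3758.3, ∠ = arctan(3758/45) ≈ 89.31°
|L| = 100 · 4257.1 / 3758.3 ≈ 113.27
Gain = 20 log₁₀(113.27) ≈ 41.08 dB
∠L = 61.98° − 89.31° = -27.33°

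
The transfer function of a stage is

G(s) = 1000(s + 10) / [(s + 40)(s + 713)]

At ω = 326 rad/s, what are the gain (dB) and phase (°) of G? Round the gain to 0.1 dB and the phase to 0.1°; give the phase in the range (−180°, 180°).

2.1 dB, -19.3°

At s = jω = j326:
zero (s+10): 10 + j326 → |·| = √(10²+326²) = √106376 ≈ 326.15, ∠ = arctan(326/10) ≈ 88.24°
pole (s+40): 40 + j326 → |·| = √(40²+326²) = √107876 ≈ 328.44, ∠ = arctan(326/40) ≈ 83.00°
pole (s+713): 713 + j326 → |·| = √(713²+326²) = √614645 ≈ 783.99, ∠ = arctan(326/713) ≈ 24.57°
|G| = 1000 · 326.15 / 2.5749e+05 ≈ 1.2667
Gain = 20 log₁₀(1.2667) ≈ 2.05 dB
∠G = 88.24° − 107.57° = -19.33°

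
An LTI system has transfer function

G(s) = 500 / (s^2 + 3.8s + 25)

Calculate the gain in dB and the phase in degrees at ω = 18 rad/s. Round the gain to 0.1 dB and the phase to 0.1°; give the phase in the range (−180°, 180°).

4.2 dB, -167.1°

At s = jω = j18:
quadratic: (j18)² + 3.8·j18 + 25 = -299 + j68.4 → |·| ≈ 306.72, ∠ ≈ 167.11°
|G| = 500 / 306.72 ≈ 1.6302
Gain = 20 log₁₀(1.6302) ≈ 4.24 dB
∠G = 0.00° − 167.11° = -167.11°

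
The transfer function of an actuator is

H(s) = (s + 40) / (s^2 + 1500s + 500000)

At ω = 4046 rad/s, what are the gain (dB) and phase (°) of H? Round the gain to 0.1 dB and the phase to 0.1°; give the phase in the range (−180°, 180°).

Substitute s = j4046:
Numerator: (j4046) + 40 = 40 + j4046
Denominator: (j4046)^2 + 1500(j4046) + 500000 = -15870116 + j6069000
|N| = √(40² + 4046²) ≈ 4046.2, ∠N ≈ 89.43°
|D| = √(15870116² + 6069000²) ≈ 1.6991e+07, ∠D ≈ 159.07°
|H| = 4046.2 / 1.6991e+07 ≈ 0.00023814
Gain = 20 log₁₀(0.00023814) ≈ -72.46 dB
∠H = 89.43° − 159.07° = -69.64°

-72.5 dB, -69.6°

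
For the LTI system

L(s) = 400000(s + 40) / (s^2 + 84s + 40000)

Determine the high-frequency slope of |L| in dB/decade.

-20 dB/decade

Each pole contributes −20 dB/decade at high frequency; each zero contributes +20 dB/decade.
Net: 1 zero(s) − 2 pole(s) → -20 dB/decade.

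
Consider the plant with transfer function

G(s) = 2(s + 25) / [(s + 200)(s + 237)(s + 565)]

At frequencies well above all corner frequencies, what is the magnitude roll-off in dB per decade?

-40 dB/decade

Each pole contributes −20 dB/decade at high frequency; each zero contributes +20 dB/decade.
Net: 1 zero(s) − 3 pole(s) → -40 dB/decade.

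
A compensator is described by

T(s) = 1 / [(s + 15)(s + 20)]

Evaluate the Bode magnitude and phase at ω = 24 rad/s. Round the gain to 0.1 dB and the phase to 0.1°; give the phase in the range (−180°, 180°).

At s = jω = j24:
pole (s+15): 15 + j24 → |·| = √(15²+24²) = √801 ≈ 28.302, ∠ = arctan(24/15) ≈ 57.99°
pole (s+20): 20 + j24 → |·| = √(20²+24²) = √976 ≈ 31.241, ∠ = arctan(24/20) ≈ 50.19°
|T| = 1 / 884.18 ≈ 0.001131
Gain = 20 log₁₀(0.001131) ≈ -58.93 dB
∠T = 0.00° − 108.18° = -108.18°

-58.9 dB, -108.2°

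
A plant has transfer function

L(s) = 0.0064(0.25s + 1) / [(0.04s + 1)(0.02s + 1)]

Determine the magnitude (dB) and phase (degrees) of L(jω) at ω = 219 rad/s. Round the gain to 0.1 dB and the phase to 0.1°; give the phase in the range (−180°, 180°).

At ω = 219 rad/s:
zero (1 + j219·0.25) = 1 + j54.75 → |·| ≈ 54.759, ∠ ≈ 88.95°
pole (1 + j219·0.04) = 1 + j8.76 → |·| ≈ 8.8169, ∠ ≈ 83.49°
pole (1 + j219·0.02) = 1 + j4.38 → |·| ≈ 4.4927, ∠ ≈ 77.14°
|L| = 0.0064 · 54.759 / (8.8169 · 4.4927) ≈ 0.0088473
Gain = 20 log₁₀(0.0088473) ≈ -41.06 dB
∠L = (88.95°) − (83.49° + 77.14°) = -71.68°

-41.1 dB, -71.7°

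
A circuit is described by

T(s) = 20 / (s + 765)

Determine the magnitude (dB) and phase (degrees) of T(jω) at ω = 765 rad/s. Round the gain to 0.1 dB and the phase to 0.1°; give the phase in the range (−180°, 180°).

-34.7 dB, -45.0°

Substitute s = j765:
Numerator: 20 = 20 + j0
Denominator: (j765) + 765 = 765 + j765
|N| = √(20² + 0²) ≈ 20, ∠N ≈ 0.00°
|D| = √(765² + 765²) ≈ 1081.9, ∠D ≈ 45.00°
|T| = 20 / 1081.9 ≈ 0.018486
Gain = 20 log₁₀(0.018486) ≈ -34.66 dB
∠T = 0.00° − 45.00° = -45.00°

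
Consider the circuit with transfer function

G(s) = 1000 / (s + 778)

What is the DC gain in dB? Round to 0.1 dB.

2.2 dB

G(0) = 1000 / (778) ≈ 1.2853
20 log₁₀(1.2853) ≈ 2.18 dB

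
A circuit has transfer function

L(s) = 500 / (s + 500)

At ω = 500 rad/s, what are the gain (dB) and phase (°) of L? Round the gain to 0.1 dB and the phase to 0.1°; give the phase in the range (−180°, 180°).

At s = jω = j500:
pole (s+500): 500 + j500 → |·| = √(500²+500²) = √500000 ≈ 707.11, ∠ = arctan(500/500) ≈ 45.00°
|L| = 500 / 707.11 ≈ 0.7071
Gain = 20 log₁₀(0.7071) ≈ -3.01 dB
∠L = 0.00° − 45.00° = -45.00°

-3.0 dB, -45.0°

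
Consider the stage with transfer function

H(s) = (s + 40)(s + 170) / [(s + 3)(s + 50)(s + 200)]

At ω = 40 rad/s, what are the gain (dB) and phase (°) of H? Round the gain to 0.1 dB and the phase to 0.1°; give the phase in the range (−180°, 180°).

-34.5 dB, -77.4°

At s = jω = j40:
zero (s+40): 40 + j40 → |·| = √(40²+40²) = √3200 ≈ 56.569, ∠ = arctan(40/40) ≈ 45.00°
zero (s+170): 170 + j40 → |·| = √(170²+40²) = √30500 ≈ 174.64, ∠ = arctan(40/170) ≈ 13.24°
pole (s+3): 3 + j40 → |·| = √(3²+40²) = √1609 ≈ 40.112, ∠ = arctan(40/3) ≈ 85.71°
pole (s+50): 50 + j40 → |·| = √(50²+40²) = √4100 ≈ 64.031, ∠ = arctan(40/50) ≈ 38.66°
pole (s+200): 200 + j40 → |·| = √(200²+40²) = √41600 ≈ 203.96, ∠ = arctan(40/200) ≈ 11.31°
|H| = 1 · 9879.2 / 5.2385e+05 ≈ 0.018859
Gain = 20 log₁₀(0.018859) ≈ -34.49 dB
∠H = 58.24° − 135.68° = -77.44°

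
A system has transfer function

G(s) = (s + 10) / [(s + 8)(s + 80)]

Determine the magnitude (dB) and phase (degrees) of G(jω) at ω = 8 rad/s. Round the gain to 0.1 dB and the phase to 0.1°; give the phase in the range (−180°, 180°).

At s = jω = j8:
zero (s+10): 10 + j8 → |·| = √(10²+8²) = √164 ≈ 12.806, ∠ = arctan(8/10) ≈ 38.66°
pole (s+8): 8 + j8 → |·| = √(8²+8²) = √128 ≈ 11.314, ∠ = arctan(8/8) ≈ 45.00°
pole (s+80): 80 + j8 → |·| = √(80²+8²) = √6464 ≈ 80.399, ∠ = arctan(8/80) ≈ 5.71°
|G| = 1 · 12.806 / 909.63 ≈ 0.014078
Gain = 20 log₁₀(0.014078) ≈ -37.03 dB
∠G = 38.66° − 50.71° = -12.05°

-37.0 dB, -12.1°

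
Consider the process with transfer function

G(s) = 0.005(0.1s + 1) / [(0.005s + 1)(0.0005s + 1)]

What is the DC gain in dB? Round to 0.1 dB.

-46.0 dB

G(0) = 0.005 · 1 / 1 = 0.005
20 log₁₀(0.005) ≈ -46.02 dB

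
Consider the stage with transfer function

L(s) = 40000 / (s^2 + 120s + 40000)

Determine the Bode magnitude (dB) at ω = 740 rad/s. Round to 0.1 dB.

-22.2 dB

At s = jω = j740:
quadratic: (j740)² + 120·j740 + 40000 = -507600 + j88800 → |·| ≈ 5.1531e+05, ∠ ≈ 170.08°
|L| = 40000 / 5.1531e+05 ≈ 0.077623
Gain = 20 log₁₀(0.077623) ≈ -22.20 dB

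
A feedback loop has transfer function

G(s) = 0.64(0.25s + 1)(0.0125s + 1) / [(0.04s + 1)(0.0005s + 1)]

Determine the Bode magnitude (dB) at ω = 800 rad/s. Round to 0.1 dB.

31.4 dB

At ω = 800 rad/s:
zero (1 + j800·0.25) = 1 + j200 → |·| ≈ 200, ∠ ≈ 89.71°
zero (1 + j800·0.0125) = 1 + j10 → |·| ≈ 10.05, ∠ ≈ 84.29°
pole (1 + j800·0.04) = 1 + j32 → |·| ≈ 32.016, ∠ ≈ 88.21°
pole (1 + j800·0.0005) = 1 + j0.4 → |·| ≈ 1.077, ∠ ≈ 21.80°
|G| = 0.64 · 200 · 10.05 / (32.016 · 1.077) ≈ 37.307
Gain = 20 log₁₀(37.307) ≈ 31.44 dB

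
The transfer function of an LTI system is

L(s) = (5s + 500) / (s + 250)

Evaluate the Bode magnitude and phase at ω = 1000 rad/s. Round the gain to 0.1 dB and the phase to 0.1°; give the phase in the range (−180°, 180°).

13.8 dB, 8.3°

Substitute s = j1000:
Numerator: 5(j1000) + 500 = 500 + j5000
Denominator: (j1000) + 250 = 250 + j1000
|N| = √(500² + 5000²) ≈ 5024.9, ∠N ≈ 84.29°
|D| = √(250² + 1000²) ≈ 1030.8, ∠D ≈ 75.96°
|L| = 5024.9 / 1030.8 ≈ 4.8748
Gain = 20 log₁₀(4.8748) ≈ 13.76 dB
∠L = 84.29° − 75.96° = 8.33°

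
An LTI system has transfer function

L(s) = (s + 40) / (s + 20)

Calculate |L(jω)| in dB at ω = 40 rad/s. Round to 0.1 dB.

2.0 dB

At s = jω = j40:
zero (s+40): 40 + j40 → |·| = √(40²+40²) = √3200 ≈ 56.569, ∠ = arctan(40/40) ≈ 45.00°
pole (s+20): 20 + j40 → |·| = √(20²+40²) = √2000 ≈ 44.721, ∠ = arctan(40/20) ≈ 63.43°
|L| = 1 · 56.569 / 44.721 ≈ 1.2649
Gain = 20 log₁₀(1.2649) ≈ 2.04 dB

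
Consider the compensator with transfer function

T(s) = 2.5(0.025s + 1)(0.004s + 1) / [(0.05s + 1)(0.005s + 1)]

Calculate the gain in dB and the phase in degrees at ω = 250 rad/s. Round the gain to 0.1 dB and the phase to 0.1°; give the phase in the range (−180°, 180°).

At ω = 250 rad/s:
zero (1 + j250·0.025) = 1 + j6.25 → |·| ≈ 6.3295, ∠ ≈ 80.91°
zero (1 + j250·0.004) = 1 + j1 → |·| ≈ 1.4142, ∠ ≈ 45.00°
pole (1 + j250·0.05) = 1 + j12.5 → |·| ≈ 12.54, ∠ ≈ 85.43°
pole (1 + j250·0.005) = 1 + j1.25 → |·| ≈ 1.6008, ∠ ≈ 51.34°
|T| = 2.5 · 6.3295 · 1.4142 / (12.54 · 1.6008) ≈ 1.1148
Gain = 20 log₁₀(1.1148) ≈ 0.94 dB
∠T = (80.91° + 45.00°) − (85.43° + 51.34°) = -10.86°

0.9 dB, -10.9°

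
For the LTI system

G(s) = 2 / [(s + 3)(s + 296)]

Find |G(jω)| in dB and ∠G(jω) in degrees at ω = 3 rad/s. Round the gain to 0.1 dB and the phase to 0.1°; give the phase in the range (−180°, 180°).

-56.0 dB, -45.6°

At s = jω = j3:
pole (s+3): 3 + j3 → |·| = √(3²+3²) = √18 ≈ 4.2426, ∠ = arctan(3/3) ≈ 45.00°
pole (s+296): 296 + j3 → |·| = √(296²+3²) = √87625 ≈ 296.02, ∠ = arctan(3/296) ≈ 0.58°
|G| = 2 / 1255.9 ≈ 0.0015925
Gain = 20 log₁₀(0.0015925) ≈ -55.96 dB
∠G = 0.00° − 45.58° = -45.58°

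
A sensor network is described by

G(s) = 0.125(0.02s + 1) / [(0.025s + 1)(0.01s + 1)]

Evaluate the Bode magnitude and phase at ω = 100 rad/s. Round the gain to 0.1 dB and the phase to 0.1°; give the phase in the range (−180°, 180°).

-22.7 dB, -49.8°

At ω = 100 rad/s:
zero (1 + j100·0.02) = 1 + j2 → |·| ≈ 2.2361, ∠ ≈ 63.43°
pole (1 + j100·0.025) = 1 + j2.5 → |·| ≈ 2.6926, ∠ ≈ 68.20°
pole (1 + j100·0.01) = 1 + j1 → |·| ≈ 1.4142, ∠ ≈ 45.00°
|G| = 0.125 · 2.2361 / (2.6926 · 1.4142) ≈ 0.073404
Gain = 20 log₁₀(0.073404) ≈ -22.69 dB
∠G = (63.43°) − (68.20° + 45.00°) = -49.77°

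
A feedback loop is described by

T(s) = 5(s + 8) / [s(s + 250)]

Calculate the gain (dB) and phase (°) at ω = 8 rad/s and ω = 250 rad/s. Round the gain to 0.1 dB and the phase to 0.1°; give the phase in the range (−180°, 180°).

At s = jω = j8:
zero (s+8): 8 + j8 → |·| = √(8²+8²) = √128 ≈ 11.314, ∠ = arctan(8/8) ≈ 45.00°
pole (s+250): 250 + j8 → |·| = √(250²+8²) = √62564 ≈ 250.13, ∠ = arctan(8/250) ≈ 1.83°
pole at origin: |s| = 8, ∠ = 90.00° (in denominator)
|T| = 5 · 11.314 / 2001 ≈ 0.028271
Gain = 20 log₁₀(0.028271) ≈ -30.97 dB
∠T = 45.00° − 91.83° = -46.83°

At s = jω = j250:
zero (s+8): 8 + j250 → |·| = √(8²+250²) = √62564 ≈ 250.13, ∠ = arctan(250/8) ≈ 88.17°
pole (s+250): 250 + j250 → |·| = √(250²+250²) = √125000 ≈ 353.55, ∠ = arctan(250/250) ≈ 45.00°
pole at origin: |s| = 250, ∠ = 90.00° (in denominator)
|T| = 5 · 250.13 / 88388 ≈ 0.01415
Gain = 20 log₁₀(0.01415) ≈ -36.98 dB
∠T = 88.17° − 135.00° = -46.83°

ω = 8: -31.0 dB, -46.8°; ω = 250: -37.0 dB, -46.8°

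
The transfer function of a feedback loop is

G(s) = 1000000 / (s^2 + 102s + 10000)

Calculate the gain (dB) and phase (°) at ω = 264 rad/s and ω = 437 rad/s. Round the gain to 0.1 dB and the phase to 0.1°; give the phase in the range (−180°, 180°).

At s = jω = j264:
quadratic: (j264)² + 102·j264 + 10000 = -59696 + j26928 → |·| ≈ 65488, ∠ ≈ 155.72°
|G| = 1000000 / 65488 ≈ 15.27
Gain = 20 log₁₀(15.27) ≈ 23.68 dB
∠G = 0.00° − 155.72° = -155.72°

At s = jω = j437:
quadratic: (j437)² + 102·j437 + 10000 = -180969 + j44574 → |·| ≈ 1.8638e+05, ∠ ≈ 166.16°
|G| = 1000000 / 1.8638e+05 ≈ 5.3654
Gain = 20 log₁₀(5.3654) ≈ 14.59 dB
∠G = 0.00° − 166.16° = -166.16°

ω = 264: 23.7 dB, -155.7°; ω = 437: 14.6 dB, -166.2°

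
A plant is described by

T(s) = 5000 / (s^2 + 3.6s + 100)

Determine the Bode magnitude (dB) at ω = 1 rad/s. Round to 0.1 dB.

At s = jω = j1:
quadratic: (j1)² + 3.6·j1 + 100 = 99 + j3.6 → |·| ≈ 99.065, ∠ ≈ 2.08°
|T| = 5000 / 99.065 ≈ 50.472
Gain = 20 log₁₀(50.472) ≈ 34.06 dB

34.1 dB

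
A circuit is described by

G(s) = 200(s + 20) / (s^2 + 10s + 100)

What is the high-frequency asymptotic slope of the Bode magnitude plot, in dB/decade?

-20 dB/decade

Each pole contributes −20 dB/decade at high frequency; each zero contributes +20 dB/decade.
Net: 1 zero(s) − 2 pole(s) → -20 dB/decade.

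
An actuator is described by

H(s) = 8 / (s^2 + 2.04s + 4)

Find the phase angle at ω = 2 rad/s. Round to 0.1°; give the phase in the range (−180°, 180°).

-90.0°

At s = jω = j2:
quadratic: (j2)² + 2.04·j2 + 4 = 0 + j4.08 → |·| ≈ 4.08, ∠ ≈ 90.00°
∠H = 0.00° − 90.00° = -90.00°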